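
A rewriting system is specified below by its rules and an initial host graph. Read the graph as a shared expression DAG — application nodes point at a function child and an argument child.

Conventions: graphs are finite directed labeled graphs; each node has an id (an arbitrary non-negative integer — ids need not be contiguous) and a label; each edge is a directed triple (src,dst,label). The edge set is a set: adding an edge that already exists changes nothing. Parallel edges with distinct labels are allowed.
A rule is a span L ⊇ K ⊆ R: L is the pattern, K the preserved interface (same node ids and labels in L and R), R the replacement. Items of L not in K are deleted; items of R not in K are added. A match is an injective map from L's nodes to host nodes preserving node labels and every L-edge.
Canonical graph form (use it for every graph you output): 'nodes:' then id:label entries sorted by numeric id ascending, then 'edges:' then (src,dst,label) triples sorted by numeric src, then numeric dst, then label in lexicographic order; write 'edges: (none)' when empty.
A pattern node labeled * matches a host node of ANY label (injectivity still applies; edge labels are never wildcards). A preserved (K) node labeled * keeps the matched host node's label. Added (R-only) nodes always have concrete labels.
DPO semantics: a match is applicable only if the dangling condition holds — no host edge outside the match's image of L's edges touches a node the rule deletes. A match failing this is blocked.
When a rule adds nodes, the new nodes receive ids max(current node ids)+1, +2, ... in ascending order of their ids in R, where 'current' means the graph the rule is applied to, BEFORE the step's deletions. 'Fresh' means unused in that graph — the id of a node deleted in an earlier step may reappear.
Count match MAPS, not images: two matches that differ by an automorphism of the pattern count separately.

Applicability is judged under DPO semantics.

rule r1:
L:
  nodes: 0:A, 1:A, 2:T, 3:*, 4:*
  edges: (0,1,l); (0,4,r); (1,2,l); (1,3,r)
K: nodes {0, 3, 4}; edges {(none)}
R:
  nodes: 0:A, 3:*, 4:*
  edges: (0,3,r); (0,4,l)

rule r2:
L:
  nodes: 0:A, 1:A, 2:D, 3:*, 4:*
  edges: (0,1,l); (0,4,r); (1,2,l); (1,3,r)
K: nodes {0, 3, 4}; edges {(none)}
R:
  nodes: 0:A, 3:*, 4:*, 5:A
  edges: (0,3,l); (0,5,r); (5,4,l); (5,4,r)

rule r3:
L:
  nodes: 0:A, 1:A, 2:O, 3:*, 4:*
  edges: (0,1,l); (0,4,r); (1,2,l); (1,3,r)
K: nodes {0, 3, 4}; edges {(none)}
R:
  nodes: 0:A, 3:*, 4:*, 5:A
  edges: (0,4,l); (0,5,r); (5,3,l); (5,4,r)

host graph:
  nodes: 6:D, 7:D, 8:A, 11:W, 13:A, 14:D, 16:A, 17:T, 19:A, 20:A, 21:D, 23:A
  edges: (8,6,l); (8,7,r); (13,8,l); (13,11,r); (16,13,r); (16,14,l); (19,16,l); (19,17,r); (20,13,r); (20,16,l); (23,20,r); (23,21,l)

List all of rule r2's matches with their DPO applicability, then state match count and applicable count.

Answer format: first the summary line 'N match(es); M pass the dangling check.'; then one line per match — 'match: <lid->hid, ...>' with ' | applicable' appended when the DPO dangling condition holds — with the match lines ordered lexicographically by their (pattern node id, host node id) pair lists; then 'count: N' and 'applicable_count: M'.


2 match(es); 1 pass the dangling check.
match: 0->13, 1->8, 2->6, 3->7, 4->11 | applicable
match: 0->19, 1->16, 2->14, 3->13, 4->17
count: 2
applicable_count: 1


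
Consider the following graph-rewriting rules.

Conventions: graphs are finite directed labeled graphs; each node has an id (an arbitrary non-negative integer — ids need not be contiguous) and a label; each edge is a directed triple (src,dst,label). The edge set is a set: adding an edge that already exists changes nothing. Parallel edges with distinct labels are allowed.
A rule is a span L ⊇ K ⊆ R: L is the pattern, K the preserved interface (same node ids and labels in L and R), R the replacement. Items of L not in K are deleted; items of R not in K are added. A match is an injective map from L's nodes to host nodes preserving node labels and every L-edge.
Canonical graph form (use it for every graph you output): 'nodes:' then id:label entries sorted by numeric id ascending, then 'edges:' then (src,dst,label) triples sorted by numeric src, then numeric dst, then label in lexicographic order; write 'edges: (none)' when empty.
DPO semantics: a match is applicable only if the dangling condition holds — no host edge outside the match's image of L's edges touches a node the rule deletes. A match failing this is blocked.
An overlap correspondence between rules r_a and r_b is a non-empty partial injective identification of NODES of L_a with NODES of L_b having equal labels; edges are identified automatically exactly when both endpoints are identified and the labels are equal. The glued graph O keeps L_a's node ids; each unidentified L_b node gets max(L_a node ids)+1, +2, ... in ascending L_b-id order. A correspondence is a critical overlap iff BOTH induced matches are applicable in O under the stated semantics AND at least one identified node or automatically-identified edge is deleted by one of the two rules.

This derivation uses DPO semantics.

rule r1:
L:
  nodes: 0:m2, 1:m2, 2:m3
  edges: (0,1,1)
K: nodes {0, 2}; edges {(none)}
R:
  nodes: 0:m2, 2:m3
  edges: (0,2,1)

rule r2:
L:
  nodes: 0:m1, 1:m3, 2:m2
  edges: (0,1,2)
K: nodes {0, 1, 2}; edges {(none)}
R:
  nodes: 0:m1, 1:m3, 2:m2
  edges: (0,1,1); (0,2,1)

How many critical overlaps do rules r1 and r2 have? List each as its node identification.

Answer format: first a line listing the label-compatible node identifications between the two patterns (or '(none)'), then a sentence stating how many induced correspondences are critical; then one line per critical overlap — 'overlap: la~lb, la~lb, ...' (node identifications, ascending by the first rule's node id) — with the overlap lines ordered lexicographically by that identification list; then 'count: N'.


label-compatible node identifications between L(r1) and L(r2): 0~2, 1~2, 2~1
2 of the induced correspondences are critical overlaps of r1 and r2.
overlap: 1~2
overlap: 1~2, 2~1
count: 2


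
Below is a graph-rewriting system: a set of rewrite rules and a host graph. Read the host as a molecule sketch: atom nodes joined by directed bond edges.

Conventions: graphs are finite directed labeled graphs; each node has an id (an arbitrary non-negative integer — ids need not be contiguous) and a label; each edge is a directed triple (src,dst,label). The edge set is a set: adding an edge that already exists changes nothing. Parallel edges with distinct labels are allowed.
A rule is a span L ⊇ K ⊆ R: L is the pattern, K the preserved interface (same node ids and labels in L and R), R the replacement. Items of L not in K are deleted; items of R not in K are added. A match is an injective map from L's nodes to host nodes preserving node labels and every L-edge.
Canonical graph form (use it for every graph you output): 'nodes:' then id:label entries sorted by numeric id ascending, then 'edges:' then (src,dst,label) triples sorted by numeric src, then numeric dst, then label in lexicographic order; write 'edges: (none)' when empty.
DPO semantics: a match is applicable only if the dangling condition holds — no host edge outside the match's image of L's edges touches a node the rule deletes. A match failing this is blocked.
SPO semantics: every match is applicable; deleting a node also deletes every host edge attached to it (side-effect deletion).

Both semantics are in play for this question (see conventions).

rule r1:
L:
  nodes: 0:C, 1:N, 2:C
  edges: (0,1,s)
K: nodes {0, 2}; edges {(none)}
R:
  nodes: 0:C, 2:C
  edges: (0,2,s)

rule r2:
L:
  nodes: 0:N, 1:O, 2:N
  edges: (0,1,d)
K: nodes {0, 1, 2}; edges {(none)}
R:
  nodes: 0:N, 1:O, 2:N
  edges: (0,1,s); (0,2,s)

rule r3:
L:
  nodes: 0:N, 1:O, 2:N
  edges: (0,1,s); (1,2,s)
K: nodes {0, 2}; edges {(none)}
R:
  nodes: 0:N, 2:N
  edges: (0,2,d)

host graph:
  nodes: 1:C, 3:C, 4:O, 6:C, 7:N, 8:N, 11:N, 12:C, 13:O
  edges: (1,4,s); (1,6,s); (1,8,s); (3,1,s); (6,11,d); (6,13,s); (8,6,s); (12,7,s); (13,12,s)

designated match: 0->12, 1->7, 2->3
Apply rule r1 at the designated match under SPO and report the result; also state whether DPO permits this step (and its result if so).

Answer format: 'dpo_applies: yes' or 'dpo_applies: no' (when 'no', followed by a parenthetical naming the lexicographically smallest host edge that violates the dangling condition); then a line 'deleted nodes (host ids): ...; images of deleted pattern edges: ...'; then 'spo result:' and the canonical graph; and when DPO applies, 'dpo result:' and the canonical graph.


dpo_applies: yes
deleted nodes (host ids): 7; images of deleted pattern edges: (12,7,s)
spo result:
nodes: 1:C, 3:C, 4:O, 6:C, 8:N, 11:N, 12:C, 13:O
edges: (1,4,s); (1,6,s); (1,8,s); (3,1,s); (6,11,d); (6,13,s); (8,6,s); (12,3,s); (13,12,s)
dpo result:
nodes: 1:C, 3:C, 4:O, 6:C, 8:N, 11:N, 12:C, 13:O
edges: (1,4,s); (1,6,s); (1,8,s); (3,1,s); (6,11,d); (6,13,s); (8,6,s); (12,3,s); (13,12,s)


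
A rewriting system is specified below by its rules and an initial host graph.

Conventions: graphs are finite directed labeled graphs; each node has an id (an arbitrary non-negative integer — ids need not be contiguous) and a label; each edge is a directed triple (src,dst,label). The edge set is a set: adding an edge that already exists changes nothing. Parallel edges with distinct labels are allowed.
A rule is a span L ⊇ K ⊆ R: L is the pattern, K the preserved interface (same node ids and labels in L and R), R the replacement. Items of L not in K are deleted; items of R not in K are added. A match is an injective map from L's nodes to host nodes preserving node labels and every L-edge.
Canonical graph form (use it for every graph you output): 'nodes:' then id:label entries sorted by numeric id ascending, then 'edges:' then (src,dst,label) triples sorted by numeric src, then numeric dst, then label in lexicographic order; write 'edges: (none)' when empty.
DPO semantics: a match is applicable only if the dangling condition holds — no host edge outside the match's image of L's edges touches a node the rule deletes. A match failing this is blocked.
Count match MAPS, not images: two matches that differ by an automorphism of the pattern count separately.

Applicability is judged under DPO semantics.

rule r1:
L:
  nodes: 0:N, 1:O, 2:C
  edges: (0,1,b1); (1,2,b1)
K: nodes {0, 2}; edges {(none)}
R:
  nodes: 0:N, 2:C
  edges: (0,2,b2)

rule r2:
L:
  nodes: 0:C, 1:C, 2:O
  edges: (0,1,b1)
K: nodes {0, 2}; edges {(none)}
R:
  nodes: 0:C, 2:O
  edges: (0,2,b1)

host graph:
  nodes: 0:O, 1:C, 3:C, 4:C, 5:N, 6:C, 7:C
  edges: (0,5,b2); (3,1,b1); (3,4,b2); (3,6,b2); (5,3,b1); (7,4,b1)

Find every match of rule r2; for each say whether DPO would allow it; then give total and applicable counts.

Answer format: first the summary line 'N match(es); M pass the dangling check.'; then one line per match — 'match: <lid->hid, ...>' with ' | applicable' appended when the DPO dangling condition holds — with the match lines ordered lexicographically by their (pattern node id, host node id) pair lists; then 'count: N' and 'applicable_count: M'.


2 match(es); 1 pass the dangling check.
match: 0->3, 1->1, 2->0 | applicable
match: 0->7, 1->4, 2->0
count: 2
applicable_count: 1


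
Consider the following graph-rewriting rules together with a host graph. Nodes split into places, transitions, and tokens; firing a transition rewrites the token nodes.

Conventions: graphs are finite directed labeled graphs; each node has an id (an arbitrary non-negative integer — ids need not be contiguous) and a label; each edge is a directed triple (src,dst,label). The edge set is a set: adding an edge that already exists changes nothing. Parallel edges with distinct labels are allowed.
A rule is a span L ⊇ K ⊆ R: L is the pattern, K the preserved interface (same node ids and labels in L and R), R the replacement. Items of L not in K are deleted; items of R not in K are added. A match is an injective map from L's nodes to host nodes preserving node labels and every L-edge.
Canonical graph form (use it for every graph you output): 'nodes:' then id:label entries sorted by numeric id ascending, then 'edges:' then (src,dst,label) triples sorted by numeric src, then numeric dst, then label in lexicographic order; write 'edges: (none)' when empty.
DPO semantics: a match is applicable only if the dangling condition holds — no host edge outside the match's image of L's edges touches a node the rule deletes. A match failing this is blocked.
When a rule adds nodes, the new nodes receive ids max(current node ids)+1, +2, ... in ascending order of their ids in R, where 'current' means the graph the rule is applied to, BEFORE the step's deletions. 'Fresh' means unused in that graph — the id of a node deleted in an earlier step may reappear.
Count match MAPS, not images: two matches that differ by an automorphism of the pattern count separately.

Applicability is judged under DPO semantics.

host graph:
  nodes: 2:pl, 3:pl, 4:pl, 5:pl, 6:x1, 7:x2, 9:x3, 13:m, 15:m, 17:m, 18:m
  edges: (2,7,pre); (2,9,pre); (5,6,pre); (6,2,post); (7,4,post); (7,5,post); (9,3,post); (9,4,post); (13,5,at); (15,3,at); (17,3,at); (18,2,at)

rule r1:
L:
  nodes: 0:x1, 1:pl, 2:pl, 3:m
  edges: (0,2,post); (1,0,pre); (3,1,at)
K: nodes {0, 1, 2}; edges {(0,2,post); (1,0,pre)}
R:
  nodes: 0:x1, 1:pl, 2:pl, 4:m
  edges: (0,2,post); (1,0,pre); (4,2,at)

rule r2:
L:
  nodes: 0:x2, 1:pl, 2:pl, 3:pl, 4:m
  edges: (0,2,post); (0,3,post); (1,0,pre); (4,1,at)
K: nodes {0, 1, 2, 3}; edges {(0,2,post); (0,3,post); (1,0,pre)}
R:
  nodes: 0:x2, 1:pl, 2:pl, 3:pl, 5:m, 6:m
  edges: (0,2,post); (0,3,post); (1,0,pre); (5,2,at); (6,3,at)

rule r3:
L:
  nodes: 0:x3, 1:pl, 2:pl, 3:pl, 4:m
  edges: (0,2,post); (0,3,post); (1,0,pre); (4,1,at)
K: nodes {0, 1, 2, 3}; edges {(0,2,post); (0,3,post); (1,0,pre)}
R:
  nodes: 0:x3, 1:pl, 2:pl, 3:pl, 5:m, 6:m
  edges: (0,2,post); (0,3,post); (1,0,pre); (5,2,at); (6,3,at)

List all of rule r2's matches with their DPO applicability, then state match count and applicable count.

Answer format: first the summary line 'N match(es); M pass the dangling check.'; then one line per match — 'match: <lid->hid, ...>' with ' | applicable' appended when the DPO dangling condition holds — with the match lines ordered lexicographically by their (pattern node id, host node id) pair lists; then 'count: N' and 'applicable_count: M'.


2 match(es); 2 pass the dangling check.
match: 0->7, 1->2, 2->4, 3->5, 4->18 | applicable
match: 0->7, 1->2, 2->5, 3->4, 4->18 | applicable
count: 2
applicable_count: 2


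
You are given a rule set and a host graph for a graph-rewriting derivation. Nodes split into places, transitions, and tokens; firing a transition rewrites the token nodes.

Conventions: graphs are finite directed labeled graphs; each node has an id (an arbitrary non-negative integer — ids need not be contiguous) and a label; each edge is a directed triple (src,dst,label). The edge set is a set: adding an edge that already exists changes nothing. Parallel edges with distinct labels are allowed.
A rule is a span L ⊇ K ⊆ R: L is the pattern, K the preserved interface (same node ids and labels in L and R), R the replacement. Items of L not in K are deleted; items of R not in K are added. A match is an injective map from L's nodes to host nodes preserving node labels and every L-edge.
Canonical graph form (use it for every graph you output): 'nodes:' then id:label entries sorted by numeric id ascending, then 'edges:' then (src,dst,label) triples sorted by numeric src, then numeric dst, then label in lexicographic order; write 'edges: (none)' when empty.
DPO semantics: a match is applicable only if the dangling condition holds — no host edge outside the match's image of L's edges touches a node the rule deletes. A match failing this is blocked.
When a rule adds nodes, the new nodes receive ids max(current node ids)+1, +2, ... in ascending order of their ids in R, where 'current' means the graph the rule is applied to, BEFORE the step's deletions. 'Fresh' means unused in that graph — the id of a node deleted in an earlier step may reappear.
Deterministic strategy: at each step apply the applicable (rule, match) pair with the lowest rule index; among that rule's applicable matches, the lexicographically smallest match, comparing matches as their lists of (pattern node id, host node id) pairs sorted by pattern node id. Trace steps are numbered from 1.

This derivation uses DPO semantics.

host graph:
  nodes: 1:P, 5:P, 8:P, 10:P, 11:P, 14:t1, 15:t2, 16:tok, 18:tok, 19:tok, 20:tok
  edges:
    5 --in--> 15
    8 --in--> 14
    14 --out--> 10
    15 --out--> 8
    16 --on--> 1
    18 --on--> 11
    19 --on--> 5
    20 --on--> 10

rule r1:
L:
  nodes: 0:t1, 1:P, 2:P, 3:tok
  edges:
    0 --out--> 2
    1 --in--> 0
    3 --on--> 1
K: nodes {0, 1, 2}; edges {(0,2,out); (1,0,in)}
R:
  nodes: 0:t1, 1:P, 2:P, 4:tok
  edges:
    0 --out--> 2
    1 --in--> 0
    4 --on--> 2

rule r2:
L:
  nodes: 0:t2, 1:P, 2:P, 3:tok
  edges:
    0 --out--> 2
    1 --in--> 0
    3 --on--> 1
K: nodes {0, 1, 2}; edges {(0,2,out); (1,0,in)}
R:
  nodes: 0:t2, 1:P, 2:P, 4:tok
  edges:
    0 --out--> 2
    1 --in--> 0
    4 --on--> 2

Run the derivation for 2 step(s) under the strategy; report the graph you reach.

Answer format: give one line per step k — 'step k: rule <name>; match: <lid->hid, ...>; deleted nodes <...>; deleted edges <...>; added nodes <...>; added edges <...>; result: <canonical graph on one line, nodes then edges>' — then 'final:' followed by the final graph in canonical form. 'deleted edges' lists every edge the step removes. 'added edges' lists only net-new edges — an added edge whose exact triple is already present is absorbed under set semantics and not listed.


step 1: rule r2; match: 0->15, 1->5, 2->8, 3->19; deleted nodes 19; deleted edges (19,5,on); added nodes 21; added edges (21,8,on); result: nodes: 1:P, 5:P, 8:P, 10:P, 11:P, 14:t1, 15:t2, 16:tok, 18:tok, 20:tok, 21:tok edges: (5,15,in); (8,14,in); (14,10,out); (15,8,out); (16,1,on); (18,11,on); (20,10,on); (21,8,on)
step 2: rule r1; match: 0->14, 1->8, 2->10, 3->21; deleted nodes 21; deleted edges (21,8,on); added nodes 22; added edges (22,10,on); result: nodes: 1:P, 5:P, 8:P, 10:P, 11:P, 14:t1, 15:t2, 16:tok, 18:tok, 20:tok, 22:tok edges: (5,15,in); (8,14,in); (14,10,out); (15,8,out); (16,1,on); (18,11,on); (20,10,on); (22,10,on)
final:
nodes: 1:P, 5:P, 8:P, 10:P, 11:P, 14:t1, 15:t2, 16:tok, 18:tok, 20:tok, 22:tok
edges: (5,15,in); (8,14,in); (14,10,out); (15,8,out); (16,1,on); (18,11,on); (20,10,on); (22,10,on)


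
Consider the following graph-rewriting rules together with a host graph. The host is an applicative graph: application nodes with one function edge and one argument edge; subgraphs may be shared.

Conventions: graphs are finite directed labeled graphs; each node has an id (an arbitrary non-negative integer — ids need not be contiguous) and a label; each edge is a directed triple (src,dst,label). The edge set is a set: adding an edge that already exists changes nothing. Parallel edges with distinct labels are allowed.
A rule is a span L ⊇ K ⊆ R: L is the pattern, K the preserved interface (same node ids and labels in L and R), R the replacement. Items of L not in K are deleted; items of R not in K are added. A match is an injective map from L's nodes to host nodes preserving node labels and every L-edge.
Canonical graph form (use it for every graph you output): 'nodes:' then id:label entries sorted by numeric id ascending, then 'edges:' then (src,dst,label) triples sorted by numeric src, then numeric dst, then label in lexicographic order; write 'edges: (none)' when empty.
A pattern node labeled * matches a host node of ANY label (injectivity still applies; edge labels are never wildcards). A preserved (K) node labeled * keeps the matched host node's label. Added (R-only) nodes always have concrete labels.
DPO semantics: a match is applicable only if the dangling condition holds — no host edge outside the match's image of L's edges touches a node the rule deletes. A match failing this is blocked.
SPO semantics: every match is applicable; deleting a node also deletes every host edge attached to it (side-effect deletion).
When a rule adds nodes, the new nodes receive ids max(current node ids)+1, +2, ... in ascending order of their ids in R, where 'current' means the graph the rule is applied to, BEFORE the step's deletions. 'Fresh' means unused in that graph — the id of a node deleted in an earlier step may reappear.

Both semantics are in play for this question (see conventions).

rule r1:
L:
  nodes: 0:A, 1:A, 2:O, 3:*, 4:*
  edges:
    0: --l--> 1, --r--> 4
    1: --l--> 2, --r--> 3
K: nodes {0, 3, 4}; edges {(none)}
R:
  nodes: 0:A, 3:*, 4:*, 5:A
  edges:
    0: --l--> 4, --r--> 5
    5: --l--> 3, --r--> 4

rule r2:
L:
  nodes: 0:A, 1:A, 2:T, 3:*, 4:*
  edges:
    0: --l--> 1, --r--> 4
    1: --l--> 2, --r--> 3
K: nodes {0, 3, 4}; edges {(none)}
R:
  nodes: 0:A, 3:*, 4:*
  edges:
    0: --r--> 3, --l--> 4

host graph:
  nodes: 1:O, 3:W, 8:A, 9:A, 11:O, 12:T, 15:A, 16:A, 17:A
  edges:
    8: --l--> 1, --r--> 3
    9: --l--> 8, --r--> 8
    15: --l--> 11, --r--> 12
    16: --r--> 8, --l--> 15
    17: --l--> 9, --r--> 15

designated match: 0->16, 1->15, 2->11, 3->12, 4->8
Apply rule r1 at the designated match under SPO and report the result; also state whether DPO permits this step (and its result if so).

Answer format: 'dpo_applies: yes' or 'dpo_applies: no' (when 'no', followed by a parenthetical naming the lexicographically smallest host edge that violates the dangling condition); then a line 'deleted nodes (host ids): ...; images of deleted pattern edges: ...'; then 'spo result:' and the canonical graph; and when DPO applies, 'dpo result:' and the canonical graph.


dpo_applies: no
(the rule deletes node 15, which keeps host edge (17,15,r) outside the match image — the dangling condition fails, DPO blocks; SPO proceeds and side-deletes such edges)
deleted nodes (host ids): 11, 15; images of deleted pattern edges: (15,11,l); (15,12,r); (16,8,r); (16,15,l)
spo result:
nodes: 1:O, 3:W, 8:A, 9:A, 12:T, 16:A, 17:A, 18:A
edges: (8,1,l); (8,3,r); (9,8,l); (9,8,r); (16,8,l); (16,18,r); (17,9,l); (18,8,r); (18,12,l)


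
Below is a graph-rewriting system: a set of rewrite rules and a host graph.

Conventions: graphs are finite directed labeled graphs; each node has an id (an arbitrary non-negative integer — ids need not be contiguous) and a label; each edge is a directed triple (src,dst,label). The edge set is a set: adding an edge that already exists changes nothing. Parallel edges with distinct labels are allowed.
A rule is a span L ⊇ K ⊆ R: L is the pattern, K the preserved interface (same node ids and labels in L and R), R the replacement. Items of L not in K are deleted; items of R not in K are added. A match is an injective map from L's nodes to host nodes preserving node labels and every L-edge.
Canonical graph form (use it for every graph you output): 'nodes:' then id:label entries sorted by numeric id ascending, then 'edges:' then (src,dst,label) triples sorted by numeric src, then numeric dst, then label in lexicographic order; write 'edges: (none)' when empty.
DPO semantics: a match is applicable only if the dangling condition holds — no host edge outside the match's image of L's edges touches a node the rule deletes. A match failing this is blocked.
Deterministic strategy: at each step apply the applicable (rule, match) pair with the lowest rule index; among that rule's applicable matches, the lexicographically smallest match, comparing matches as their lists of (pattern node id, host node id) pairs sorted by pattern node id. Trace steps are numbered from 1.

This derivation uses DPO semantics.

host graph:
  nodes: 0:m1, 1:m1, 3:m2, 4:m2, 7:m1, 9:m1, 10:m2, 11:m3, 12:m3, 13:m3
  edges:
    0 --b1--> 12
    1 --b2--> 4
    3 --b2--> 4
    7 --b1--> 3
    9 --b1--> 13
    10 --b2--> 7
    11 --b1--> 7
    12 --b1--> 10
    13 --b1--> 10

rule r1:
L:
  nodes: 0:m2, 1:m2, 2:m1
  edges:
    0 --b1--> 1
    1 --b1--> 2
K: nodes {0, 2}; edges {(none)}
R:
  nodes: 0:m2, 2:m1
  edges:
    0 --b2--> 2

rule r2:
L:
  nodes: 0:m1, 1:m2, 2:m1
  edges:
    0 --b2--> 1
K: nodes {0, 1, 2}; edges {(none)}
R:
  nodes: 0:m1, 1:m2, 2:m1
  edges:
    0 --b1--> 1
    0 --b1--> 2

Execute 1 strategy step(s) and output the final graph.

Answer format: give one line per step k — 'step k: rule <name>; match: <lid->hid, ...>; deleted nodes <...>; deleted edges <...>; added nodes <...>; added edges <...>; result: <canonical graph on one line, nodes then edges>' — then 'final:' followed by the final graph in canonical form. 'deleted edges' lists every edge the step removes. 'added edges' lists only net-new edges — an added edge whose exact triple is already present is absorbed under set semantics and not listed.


step 1: rule r2; match: 0->1, 1->4, 2->0; deleted nodes (none); deleted edges (1,4,b2); added nodes (none); added edges (1,0,b1); (1,4,b1); result: nodes: 0:m1, 1:m1, 3:m2, 4:m2, 7:m1, 9:m1, 10:m2, 11:m3, 12:m3, 13:m3 edges: (0,12,b1); (1,0,b1); (1,4,b1); (3,4,b2); (7,3,b1); (9,13,b1); (10,7,b2); (11,7,b1); (12,10,b1); (13,10,b1)
final:
nodes: 0:m1, 1:m1, 3:m2, 4:m2, 7:m1, 9:m1, 10:m2, 11:m3, 12:m3, 13:m3
edges: (0,12,b1); (1,0,b1); (1,4,b1); (3,4,b2); (7,3,b1); (9,13,b1); (10,7,b2); (11,7,b1); (12,10,b1); (13,10,b1)


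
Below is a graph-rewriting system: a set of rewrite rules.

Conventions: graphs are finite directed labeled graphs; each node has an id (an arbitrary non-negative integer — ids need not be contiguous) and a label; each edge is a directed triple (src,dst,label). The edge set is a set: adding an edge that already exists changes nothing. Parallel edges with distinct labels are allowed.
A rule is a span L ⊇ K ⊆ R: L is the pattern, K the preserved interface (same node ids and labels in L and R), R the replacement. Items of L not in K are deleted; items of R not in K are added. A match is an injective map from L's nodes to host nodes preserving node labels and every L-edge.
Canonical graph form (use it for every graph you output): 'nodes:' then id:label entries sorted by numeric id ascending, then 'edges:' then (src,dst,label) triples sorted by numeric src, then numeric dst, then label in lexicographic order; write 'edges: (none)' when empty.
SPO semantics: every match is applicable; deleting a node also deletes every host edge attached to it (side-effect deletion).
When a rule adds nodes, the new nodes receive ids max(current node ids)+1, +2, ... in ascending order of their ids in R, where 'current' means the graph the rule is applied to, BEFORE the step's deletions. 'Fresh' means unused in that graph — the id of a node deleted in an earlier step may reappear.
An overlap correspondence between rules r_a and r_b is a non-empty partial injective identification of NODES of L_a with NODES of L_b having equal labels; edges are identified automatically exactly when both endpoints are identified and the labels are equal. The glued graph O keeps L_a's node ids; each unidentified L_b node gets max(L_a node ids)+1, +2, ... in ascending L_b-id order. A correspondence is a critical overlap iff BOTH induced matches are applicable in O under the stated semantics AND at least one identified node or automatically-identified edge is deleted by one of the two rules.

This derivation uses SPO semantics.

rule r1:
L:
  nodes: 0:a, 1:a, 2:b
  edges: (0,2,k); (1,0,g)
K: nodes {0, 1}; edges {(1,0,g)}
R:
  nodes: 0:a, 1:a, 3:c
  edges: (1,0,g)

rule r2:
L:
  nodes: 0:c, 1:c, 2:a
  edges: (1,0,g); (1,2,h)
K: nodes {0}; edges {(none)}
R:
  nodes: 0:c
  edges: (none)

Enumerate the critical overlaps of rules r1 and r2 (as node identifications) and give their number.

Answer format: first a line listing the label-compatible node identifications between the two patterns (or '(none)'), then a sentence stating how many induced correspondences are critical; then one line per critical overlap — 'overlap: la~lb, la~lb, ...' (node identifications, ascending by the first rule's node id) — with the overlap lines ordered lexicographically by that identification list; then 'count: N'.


label-compatible node identifications between L(r1) and L(r2): 0~2, 1~2
2 of the induced correspondences are critical overlaps of r1 and r2.
overlap: 0~2
overlap: 1~2
count: 2


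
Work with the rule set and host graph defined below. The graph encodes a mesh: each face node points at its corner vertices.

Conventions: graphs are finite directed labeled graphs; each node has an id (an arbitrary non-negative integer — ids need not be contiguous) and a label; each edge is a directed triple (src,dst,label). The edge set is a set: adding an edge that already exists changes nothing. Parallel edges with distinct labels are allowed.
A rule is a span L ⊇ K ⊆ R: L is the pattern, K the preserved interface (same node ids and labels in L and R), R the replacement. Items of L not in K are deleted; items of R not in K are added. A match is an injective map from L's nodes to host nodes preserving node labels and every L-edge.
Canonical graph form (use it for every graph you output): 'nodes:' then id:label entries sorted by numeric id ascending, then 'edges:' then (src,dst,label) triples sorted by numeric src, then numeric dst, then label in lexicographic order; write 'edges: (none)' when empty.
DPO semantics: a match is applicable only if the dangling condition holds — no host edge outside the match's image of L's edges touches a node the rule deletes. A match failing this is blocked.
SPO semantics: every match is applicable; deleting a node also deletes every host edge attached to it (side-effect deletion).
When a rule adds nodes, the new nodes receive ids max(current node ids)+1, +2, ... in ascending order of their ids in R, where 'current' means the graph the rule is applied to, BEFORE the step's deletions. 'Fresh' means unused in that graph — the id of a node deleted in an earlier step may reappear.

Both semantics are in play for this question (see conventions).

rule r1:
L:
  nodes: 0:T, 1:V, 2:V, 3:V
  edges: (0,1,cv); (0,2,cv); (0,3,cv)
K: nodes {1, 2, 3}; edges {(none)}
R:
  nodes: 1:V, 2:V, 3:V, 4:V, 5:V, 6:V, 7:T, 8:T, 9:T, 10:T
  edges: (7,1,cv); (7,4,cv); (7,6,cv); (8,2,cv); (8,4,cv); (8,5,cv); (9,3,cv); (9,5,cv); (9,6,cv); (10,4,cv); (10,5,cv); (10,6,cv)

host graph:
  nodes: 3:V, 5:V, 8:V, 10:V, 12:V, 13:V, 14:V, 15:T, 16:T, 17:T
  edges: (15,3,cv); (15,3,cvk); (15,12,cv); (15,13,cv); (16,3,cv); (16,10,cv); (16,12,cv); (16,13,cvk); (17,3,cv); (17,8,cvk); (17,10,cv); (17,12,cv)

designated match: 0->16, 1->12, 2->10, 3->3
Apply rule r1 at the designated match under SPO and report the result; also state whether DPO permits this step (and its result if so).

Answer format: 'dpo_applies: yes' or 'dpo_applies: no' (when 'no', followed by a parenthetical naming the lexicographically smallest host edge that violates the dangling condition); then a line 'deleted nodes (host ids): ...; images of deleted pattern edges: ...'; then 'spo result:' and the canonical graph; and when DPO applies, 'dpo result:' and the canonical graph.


dpo_applies: no
(the rule deletes node 16, which keeps host edge (16,13,cvk) outside the match image — the dangling condition fails, DPO blocks; SPO proceeds and side-deletes such edges)
deleted nodes (host ids): 16; images of deleted pattern edges: (16,3,cv); (16,10,cv); (16,12,cv)
spo result:
nodes: 3:V, 5:V, 8:V, 10:V, 12:V, 13:V, 14:V, 15:T, 17:T, 18:V, 19:V, 20:V, 21:T, 22:T, 23:T, 24:T
edges: (15,3,cv); (15,3,cvk); (15,12,cv); (15,13,cv); (17,3,cv); (17,8,cvk); (17,10,cv); (17,12,cv); (21,12,cv); (21,18,cv); (21,20,cv); (22,10,cv); (22,18,cv); (22,19,cv); (23,3,cv); (23,19,cv); (23,20,cv); (24,18,cv); (24,19,cv); (24,20,cv)


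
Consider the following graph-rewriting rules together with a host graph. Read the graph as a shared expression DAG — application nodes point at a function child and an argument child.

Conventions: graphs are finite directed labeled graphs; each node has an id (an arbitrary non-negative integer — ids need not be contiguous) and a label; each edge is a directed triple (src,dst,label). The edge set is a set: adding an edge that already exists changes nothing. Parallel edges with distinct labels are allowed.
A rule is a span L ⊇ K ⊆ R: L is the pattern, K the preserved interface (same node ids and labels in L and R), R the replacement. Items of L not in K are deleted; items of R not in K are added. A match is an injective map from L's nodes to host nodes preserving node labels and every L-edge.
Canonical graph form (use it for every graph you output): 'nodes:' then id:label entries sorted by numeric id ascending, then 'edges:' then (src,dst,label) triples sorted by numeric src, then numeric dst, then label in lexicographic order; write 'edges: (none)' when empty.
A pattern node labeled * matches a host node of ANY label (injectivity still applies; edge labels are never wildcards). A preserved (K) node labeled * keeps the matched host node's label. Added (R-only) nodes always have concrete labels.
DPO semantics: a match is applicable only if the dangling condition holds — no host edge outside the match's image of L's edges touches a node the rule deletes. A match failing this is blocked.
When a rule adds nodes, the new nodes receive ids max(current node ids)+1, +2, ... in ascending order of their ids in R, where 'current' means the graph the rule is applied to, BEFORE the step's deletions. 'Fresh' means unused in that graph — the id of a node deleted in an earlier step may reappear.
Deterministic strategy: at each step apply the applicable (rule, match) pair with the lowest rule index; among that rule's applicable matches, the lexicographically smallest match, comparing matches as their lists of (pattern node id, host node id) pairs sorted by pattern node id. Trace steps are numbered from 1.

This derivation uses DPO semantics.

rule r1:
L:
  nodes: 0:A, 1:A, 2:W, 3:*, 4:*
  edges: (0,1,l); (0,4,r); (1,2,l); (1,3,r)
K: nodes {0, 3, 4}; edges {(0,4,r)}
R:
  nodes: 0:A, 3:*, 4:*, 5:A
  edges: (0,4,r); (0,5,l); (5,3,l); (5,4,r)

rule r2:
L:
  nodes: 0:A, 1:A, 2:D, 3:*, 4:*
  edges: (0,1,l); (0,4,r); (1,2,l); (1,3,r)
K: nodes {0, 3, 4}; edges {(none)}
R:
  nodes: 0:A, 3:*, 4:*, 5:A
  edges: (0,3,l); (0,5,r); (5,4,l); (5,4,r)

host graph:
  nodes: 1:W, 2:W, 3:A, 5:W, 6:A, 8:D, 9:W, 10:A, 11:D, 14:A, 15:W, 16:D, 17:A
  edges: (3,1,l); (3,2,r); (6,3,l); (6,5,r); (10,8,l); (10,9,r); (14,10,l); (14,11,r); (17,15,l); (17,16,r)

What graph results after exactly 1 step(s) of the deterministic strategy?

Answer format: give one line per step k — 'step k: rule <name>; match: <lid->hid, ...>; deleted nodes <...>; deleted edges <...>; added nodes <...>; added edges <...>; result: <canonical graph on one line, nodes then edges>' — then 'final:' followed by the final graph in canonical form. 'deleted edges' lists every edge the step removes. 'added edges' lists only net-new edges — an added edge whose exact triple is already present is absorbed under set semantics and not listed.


step 1: rule r1; match: 0->6, 1->3, 2->1, 3->2, 4->5; deleted nodes 1, 3; deleted edges (3,1,l); (3,2,r); (6,3,l); added nodes 18; added edges (6,18,l); (18,2,l); (18,5,r); result: nodes: 2:W, 5:W, 6:A, 8:D, 9:W, 10:A, 11:D, 14:A, 15:W, 16:D, 17:A, 18:A edges: (6,5,r); (6,18,l); (10,8,l); (10,9,r); (14,10,l); (14,11,r); (17,15,l); (17,16,r); (18,2,l); (18,5,r)
final:
nodes: 2:W, 5:W, 6:A, 8:D, 9:W, 10:A, 11:D, 14:A, 15:W, 16:D, 17:A, 18:A
edges: (6,5,r); (6,18,l); (10,8,l); (10,9,r); (14,10,l); (14,11,r); (17,15,l); (17,16,r); (18,2,l); (18,5,r)


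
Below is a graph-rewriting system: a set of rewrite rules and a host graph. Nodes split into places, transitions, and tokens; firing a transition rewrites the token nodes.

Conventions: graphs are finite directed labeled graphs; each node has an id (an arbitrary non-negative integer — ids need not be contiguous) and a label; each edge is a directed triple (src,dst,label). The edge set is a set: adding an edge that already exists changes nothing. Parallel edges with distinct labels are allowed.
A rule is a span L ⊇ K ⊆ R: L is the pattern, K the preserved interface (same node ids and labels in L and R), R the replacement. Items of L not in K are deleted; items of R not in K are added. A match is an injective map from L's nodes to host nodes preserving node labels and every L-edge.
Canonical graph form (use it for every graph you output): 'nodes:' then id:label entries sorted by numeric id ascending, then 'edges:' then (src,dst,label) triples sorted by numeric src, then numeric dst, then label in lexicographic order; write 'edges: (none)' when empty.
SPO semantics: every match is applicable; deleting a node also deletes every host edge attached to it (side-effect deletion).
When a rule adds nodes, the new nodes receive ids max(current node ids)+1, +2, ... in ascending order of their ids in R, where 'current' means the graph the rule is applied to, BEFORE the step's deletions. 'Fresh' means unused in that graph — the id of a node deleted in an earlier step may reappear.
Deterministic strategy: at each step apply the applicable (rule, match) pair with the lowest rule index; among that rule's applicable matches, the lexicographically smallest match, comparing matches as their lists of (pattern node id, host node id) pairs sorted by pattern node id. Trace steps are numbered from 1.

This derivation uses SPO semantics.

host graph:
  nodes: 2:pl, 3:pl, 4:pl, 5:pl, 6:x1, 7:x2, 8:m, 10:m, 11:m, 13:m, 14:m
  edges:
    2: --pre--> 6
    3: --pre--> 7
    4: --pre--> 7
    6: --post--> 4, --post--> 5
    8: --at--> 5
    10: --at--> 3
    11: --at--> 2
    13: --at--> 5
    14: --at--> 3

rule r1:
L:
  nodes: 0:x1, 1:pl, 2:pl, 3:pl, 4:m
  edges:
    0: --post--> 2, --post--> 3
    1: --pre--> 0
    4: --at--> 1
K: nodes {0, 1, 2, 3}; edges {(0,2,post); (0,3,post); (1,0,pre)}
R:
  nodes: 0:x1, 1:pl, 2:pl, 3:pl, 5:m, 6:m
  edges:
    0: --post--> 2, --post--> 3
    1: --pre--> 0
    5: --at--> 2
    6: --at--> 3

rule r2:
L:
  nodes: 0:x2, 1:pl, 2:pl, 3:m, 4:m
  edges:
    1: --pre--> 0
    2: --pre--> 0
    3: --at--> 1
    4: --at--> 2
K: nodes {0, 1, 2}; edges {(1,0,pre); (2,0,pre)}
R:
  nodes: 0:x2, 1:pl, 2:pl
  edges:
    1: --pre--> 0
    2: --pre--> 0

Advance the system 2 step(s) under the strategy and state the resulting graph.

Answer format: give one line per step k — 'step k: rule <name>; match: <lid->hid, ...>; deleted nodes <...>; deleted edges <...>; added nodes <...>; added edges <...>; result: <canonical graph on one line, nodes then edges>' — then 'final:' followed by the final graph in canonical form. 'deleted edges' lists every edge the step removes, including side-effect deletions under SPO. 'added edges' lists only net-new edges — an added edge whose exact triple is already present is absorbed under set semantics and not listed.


step 1: rule r1; match: 0->6, 1->2, 2->4, 3->5, 4->11; deleted nodes 11; deleted edges (11,2,at); added nodes 15, 16; added edges (15,4,at); (16,5,at); result: nodes: 2:pl, 3:pl, 4:pl, 5:pl, 6:x1, 7:x2, 8:m, 10:m, 13:m, 14:m, 15:m, 16:m edges: (2,6,pre); (3,7,pre); (4,7,pre); (6,4,post); (6,5,post); (8,5,at); (10,3,at); (13,5,at); (14,3,at); (15,4,at); (16,5,at)
step 2: rule r2; match: 0->7, 1->3, 2->4, 3->10, 4->15; deleted nodes 10, 15; deleted edges (10,3,at); (15,4,at); added nodes (none); added edges (none); result: nodes: 2:pl, 3:pl, 4:pl, 5:pl, 6:x1, 7:x2, 8:m, 13:m, 14:m, 16:m edges: (2,6,pre); (3,7,pre); (4,7,pre); (6,4,post); (6,5,post); (8,5,at); (13,5,at); (14,3,at); (16,5,at)
final:
nodes: 2:pl, 3:pl, 4:pl, 5:pl, 6:x1, 7:x2, 8:m, 13:m, 14:m, 16:m
edges: (2,6,pre); (3,7,pre); (4,7,pre); (6,4,post); (6,5,post); (8,5,at); (13,5,at); (14,3,at); (16,5,at)


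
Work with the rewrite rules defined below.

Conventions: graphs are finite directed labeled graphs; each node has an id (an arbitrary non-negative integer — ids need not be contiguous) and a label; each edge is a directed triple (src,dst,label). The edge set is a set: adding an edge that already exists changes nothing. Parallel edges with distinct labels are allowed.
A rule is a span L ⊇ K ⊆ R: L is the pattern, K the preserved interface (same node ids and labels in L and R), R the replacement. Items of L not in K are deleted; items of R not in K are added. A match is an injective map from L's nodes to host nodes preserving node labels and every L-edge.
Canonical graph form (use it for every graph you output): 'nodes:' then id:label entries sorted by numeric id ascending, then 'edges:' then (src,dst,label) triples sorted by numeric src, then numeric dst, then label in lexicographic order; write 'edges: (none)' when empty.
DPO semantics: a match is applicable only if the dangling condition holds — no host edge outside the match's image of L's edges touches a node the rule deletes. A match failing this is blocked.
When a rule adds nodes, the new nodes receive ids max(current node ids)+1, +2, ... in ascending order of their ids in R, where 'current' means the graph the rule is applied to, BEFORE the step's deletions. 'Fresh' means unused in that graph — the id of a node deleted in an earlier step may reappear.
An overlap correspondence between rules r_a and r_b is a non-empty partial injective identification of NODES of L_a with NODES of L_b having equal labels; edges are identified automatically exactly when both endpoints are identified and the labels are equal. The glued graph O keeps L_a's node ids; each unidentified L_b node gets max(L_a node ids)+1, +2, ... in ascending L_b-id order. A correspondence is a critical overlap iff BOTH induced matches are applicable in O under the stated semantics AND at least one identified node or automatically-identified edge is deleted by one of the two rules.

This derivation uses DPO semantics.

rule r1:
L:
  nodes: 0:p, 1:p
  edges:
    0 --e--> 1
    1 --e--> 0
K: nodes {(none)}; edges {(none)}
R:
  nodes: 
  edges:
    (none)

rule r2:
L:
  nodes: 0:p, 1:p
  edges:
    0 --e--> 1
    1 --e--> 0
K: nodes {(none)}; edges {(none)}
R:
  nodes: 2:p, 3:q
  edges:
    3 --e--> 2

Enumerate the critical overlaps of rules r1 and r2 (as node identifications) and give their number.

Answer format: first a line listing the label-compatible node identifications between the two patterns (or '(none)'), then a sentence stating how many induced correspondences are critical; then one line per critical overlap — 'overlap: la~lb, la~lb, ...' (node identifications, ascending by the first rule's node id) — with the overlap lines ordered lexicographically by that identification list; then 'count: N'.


label-compatible node identifications between L(r1) and L(r2): 0~0, 0~1, 1~0, 1~1
2 of the induced correspondences are critical overlaps of r1 and r2.
overlap: 0~0, 1~1
overlap: 0~1, 1~0
count: 2
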